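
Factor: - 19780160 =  - 2^6*5^1*61813^1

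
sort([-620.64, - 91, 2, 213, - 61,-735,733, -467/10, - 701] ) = [ - 735 , - 701,-620.64, - 91, - 61, - 467/10,2, 213, 733]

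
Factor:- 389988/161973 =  - 2^2 * 7^(  -  1)*23^1*157^1 * 857^( - 1)= - 14444/5999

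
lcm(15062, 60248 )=60248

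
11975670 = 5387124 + 6588546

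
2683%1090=503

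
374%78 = 62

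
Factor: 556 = 2^2*139^1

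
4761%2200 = 361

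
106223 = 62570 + 43653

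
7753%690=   163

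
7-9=- 2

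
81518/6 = 13586 + 1/3 = 13586.33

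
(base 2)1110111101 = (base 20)27h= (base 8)1675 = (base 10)957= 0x3bd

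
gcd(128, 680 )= 8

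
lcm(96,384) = 384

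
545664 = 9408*58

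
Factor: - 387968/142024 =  - 2^4*7^1*41^( - 1)   =  - 112/41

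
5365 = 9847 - 4482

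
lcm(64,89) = 5696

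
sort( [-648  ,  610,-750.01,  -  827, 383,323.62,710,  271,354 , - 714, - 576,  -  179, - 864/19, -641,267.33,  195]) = [-827, - 750.01,  -  714, -648 ,-641  ,-576, - 179, - 864/19,  195,267.33,271,323.62, 354,383 , 610,710]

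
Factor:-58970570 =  -2^1*5^1 * 5897057^1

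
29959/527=29959/527 = 56.85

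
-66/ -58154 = 33/29077 = 0.00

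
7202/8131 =7202/8131 = 0.89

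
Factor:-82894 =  - 2^1*7^1*31^1*191^1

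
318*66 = 20988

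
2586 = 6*431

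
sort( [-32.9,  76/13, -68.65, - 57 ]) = [ - 68.65, -57, - 32.9,76/13]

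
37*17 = 629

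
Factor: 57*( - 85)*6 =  - 29070  =  - 2^1*3^2*5^1*17^1*19^1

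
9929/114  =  87 + 11/114 = 87.10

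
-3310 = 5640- 8950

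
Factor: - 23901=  - 3^1*31^1 * 257^1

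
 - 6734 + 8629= 1895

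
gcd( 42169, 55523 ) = 1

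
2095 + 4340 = 6435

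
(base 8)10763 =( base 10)4595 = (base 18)E35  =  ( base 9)6265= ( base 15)1565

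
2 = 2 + 0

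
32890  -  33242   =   - 352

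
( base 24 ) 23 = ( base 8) 63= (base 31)1K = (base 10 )51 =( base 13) 3C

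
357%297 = 60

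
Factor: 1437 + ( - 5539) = - 2^1*7^1*293^1 = -  4102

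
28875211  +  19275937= 48151148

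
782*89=69598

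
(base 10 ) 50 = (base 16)32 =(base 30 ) 1k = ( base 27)1N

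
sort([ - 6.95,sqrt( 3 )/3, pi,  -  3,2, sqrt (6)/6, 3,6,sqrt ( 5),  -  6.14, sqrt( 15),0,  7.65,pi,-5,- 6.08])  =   [ - 6.95, - 6.14, - 6.08,  -  5, - 3, 0,sqrt( 6 ) /6,sqrt( 3) /3, 2,  sqrt(5), 3, pi , pi,sqrt( 15), 6,  7.65]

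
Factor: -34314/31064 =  - 2^( - 2 )*3^1*7^1*11^ ( - 1)*19^1*43^1*353^( - 1 ) = - 17157/15532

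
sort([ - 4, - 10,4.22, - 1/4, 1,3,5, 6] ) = [ - 10, - 4 ,- 1/4, 1, 3, 4.22,5, 6]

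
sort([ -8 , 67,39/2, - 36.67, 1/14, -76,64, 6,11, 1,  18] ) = [ - 76, - 36.67  , - 8, 1/14, 1, 6,11, 18, 39/2, 64, 67]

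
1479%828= 651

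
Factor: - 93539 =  - 89^1 * 1051^1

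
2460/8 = 307+1/2 = 307.50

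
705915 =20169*35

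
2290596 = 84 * 27269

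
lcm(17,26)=442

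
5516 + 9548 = 15064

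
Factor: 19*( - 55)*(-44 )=2^2*5^1 * 11^2*19^1=45980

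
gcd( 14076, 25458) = 6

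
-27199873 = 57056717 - 84256590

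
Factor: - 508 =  - 2^2*127^1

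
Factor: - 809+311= -2^1*3^1*83^1 = -498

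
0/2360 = 0 = 0.00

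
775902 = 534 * 1453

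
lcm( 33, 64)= 2112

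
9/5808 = 3/1936= 0.00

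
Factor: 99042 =2^1*3^1*17^1*971^1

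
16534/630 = 26 + 11/45 = 26.24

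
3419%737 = 471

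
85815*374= 32094810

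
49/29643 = 49/29643 = 0.00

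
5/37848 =5/37848 = 0.00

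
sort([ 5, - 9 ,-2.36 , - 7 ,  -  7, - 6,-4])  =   [ - 9, - 7 ,  -  7,-6, - 4, - 2.36,5]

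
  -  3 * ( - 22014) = 66042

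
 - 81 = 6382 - 6463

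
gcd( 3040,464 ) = 16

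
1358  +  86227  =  87585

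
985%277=154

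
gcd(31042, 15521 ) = 15521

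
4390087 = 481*9127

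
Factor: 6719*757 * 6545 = 33289722235  =  5^1 * 7^1*11^1*17^1  *  757^1 * 6719^1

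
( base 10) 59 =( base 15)3E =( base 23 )2d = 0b111011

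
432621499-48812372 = 383809127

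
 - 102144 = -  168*608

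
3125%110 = 45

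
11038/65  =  11038/65  =  169.82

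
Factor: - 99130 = - 2^1  *  5^1*23^1 * 431^1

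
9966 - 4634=5332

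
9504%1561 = 138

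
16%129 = 16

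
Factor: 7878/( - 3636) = -2^(- 1)*3^( - 1 )*13^1 = - 13/6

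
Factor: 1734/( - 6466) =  - 3^1*17^2*53^ ( - 1) * 61^(-1) = - 867/3233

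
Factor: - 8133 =-3^1*2711^1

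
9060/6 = 1510  =  1510.00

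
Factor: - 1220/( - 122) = 10 = 2^1*5^1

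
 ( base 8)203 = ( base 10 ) 131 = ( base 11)10A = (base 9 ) 155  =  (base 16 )83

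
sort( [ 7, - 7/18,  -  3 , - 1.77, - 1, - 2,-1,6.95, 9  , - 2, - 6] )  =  [ - 6,- 3, - 2,-2, - 1.77,- 1, - 1,-7/18,  6.95, 7,9]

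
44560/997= 44 + 692/997 = 44.69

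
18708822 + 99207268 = 117916090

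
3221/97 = 3221/97 = 33.21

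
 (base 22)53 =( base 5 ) 423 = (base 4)1301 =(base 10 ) 113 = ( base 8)161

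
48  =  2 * 24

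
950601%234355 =13181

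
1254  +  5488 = 6742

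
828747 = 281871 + 546876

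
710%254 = 202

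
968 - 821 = 147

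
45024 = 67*672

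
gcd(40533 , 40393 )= 1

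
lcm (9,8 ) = 72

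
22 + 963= 985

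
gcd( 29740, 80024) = 4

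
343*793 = 271999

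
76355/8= 9544  +  3/8 = 9544.38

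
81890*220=18015800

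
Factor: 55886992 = 2^4*7^1*  229^1*2179^1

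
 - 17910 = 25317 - 43227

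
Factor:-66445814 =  - 2^1 *33222907^1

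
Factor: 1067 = 11^1*97^1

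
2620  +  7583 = 10203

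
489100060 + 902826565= 1391926625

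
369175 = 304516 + 64659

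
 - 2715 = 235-2950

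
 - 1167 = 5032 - 6199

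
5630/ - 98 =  - 2815/49 = - 57.45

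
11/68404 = 11/68404 = 0.00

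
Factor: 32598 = 2^1*3^2*1811^1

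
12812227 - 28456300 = -15644073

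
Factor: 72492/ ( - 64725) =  - 28/25 = - 2^2*5^( -2)*7^1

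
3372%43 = 18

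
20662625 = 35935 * 575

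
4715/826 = 4715/826 = 5.71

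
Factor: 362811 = 3^1 * 120937^1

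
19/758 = 19/758 =0.03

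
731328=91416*8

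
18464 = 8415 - -10049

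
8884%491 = 46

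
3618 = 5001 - 1383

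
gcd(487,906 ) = 1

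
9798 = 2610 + 7188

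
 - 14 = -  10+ - 4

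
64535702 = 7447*8666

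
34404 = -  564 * ( - 61) 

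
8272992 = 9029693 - 756701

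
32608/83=392+72/83 = 392.87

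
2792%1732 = 1060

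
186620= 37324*5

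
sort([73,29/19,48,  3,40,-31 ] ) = [ - 31, 29/19,  3,40, 48,73 ] 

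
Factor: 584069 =17^2*43^1*47^1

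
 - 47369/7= - 6767 = - 6767.00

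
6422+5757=12179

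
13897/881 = 15 + 682/881 = 15.77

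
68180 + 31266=99446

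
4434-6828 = -2394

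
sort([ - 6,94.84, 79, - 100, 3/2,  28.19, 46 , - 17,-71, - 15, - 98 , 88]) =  [ - 100, - 98, - 71, - 17, - 15, - 6, 3/2,28.19, 46, 79, 88,  94.84 ]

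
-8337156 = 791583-9128739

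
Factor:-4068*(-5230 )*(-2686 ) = -2^4*3^2 * 5^1*17^1 * 79^1 * 113^1*523^1 = - 57146369040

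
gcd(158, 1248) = 2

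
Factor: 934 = 2^1*467^1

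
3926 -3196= 730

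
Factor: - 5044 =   -  2^2*13^1*97^1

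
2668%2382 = 286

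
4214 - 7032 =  - 2818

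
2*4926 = 9852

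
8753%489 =440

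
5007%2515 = 2492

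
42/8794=21/4397 = 0.00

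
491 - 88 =403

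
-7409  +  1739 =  - 5670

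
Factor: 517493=233^1*2221^1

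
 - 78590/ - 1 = 78590+0/1 = 78590.00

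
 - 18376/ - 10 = 1837 + 3/5= 1837.60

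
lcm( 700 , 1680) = 8400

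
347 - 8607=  - 8260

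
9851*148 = 1457948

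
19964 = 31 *644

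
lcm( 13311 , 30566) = 825282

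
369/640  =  369/640 = 0.58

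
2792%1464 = 1328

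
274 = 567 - 293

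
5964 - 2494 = 3470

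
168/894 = 28/149= 0.19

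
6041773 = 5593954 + 447819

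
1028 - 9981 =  - 8953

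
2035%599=238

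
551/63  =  551/63 = 8.75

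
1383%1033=350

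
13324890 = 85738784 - 72413894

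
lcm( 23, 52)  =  1196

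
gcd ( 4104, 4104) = 4104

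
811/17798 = 811/17798 = 0.05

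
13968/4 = 3492 = 3492.00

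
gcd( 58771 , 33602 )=1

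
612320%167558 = 109646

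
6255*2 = 12510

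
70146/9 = 7794 = 7794.00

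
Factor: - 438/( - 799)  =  2^1*3^1*17^( - 1 )*47^( - 1)*73^1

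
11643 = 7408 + 4235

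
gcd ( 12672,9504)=3168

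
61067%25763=9541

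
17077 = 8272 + 8805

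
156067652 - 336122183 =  - 180054531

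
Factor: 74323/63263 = 41^(  -  1)*1543^( - 1)*74323^1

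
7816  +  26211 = 34027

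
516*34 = 17544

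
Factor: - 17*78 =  - 1326 = - 2^1*3^1 * 13^1*17^1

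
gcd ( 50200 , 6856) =8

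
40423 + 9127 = 49550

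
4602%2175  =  252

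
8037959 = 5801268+2236691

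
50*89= 4450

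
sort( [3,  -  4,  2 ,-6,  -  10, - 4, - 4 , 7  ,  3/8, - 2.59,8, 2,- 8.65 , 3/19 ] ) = [ - 10, - 8.65, - 6,-4, - 4 ,-4, - 2.59, 3/19 , 3/8, 2, 2,  3,7, 8 ] 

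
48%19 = 10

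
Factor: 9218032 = 2^4* 23^1*37^1*677^1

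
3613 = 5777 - 2164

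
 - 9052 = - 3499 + -5553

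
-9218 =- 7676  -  1542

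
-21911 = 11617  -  33528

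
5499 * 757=4162743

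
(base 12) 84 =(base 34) 2W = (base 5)400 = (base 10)100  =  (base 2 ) 1100100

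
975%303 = 66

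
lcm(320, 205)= 13120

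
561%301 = 260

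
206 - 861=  - 655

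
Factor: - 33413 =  - 33413^1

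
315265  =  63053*5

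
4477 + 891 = 5368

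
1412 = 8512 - 7100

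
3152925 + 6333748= 9486673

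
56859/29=56859/29  =  1960.66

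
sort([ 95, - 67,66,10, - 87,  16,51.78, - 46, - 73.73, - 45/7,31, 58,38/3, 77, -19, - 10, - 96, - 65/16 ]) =[ - 96, - 87 , - 73.73,-67,- 46, - 19, - 10, - 45/7, - 65/16, 10,38/3 , 16, 31,51.78, 58,66, 77,95 ] 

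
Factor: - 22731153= - 3^1*23^1 * 31^1* 10627^1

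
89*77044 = 6856916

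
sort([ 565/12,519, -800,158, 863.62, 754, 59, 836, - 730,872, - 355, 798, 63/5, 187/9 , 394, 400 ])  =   [ - 800, - 730, - 355 , 63/5, 187/9, 565/12, 59, 158,394  ,  400,519, 754,798, 836, 863.62, 872]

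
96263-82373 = 13890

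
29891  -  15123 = 14768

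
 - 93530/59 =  - 93530/59 = - 1585.25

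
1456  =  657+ 799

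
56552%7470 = 4262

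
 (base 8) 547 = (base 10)359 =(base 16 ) 167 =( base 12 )25B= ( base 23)fe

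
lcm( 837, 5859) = 5859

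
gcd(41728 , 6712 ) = 8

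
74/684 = 37/342 = 0.11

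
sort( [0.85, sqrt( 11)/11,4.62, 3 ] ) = [ sqrt( 11)/11, 0.85,  3, 4.62 ] 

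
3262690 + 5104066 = 8366756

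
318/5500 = 159/2750=0.06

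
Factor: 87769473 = 3^1*11^1*113^1*23537^1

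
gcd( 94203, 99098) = 1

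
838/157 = 5 + 53/157 =5.34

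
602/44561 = 602/44561 = 0.01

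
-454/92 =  - 227/46 = -4.93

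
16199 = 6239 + 9960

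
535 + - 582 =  - 47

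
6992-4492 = 2500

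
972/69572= 243/17393  =  0.01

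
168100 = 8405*20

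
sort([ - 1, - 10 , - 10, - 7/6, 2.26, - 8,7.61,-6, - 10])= [-10,-10,- 10, - 8,-6, - 7/6, - 1, 2.26, 7.61] 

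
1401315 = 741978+659337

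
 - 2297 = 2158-4455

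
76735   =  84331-7596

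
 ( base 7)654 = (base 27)C9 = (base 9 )410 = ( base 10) 333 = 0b101001101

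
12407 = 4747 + 7660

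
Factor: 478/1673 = 2/7 = 2^1 * 7^(  -  1)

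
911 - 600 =311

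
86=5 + 81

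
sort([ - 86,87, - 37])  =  [-86 ,- 37,87 ]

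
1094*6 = 6564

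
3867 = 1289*3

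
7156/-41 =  - 7156/41 = -174.54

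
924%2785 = 924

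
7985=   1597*5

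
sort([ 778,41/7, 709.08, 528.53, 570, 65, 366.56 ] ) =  [ 41/7, 65, 366.56,  528.53, 570, 709.08, 778] 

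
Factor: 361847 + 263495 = 625342 = 2^1*  113^1*2767^1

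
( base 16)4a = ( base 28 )2i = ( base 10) 74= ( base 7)134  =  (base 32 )2A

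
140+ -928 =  - 788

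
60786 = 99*614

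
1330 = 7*190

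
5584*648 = 3618432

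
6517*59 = 384503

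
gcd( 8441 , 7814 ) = 1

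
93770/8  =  46885/4 = 11721.25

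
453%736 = 453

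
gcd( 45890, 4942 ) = 706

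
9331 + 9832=19163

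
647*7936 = 5134592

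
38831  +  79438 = 118269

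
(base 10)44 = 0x2c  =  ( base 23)1l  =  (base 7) 62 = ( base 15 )2e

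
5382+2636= 8018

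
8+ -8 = 0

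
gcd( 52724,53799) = 1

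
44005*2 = 88010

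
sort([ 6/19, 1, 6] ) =[ 6/19,1,6 ] 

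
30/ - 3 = - 10 + 0/1 = - 10.00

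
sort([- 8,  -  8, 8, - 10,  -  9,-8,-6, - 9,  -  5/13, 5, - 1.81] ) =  [ - 10,  -  9,  -  9 , - 8, - 8, - 8, - 6, - 1.81,  -  5/13, 5, 8]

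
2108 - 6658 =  - 4550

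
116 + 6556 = 6672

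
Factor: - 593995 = - 5^1 * 118799^1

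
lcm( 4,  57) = 228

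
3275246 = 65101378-61826132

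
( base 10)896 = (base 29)11q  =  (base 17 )31C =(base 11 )745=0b1110000000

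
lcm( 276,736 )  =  2208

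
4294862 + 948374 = 5243236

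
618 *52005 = 32139090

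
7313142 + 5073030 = 12386172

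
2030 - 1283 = 747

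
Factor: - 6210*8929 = -2^1*3^3*5^1*23^1 * 8929^1 =- 55449090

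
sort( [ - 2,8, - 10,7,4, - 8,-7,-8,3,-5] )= [-10,  -  8,-8,-7,-5 ,-2, 3,4,  7, 8] 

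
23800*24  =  571200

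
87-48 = 39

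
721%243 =235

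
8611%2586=853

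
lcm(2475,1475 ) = 146025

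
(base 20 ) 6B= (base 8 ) 203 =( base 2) 10000011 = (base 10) 131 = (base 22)5l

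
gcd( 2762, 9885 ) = 1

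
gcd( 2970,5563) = 1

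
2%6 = 2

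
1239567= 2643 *469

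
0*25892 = 0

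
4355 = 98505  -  94150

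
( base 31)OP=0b1100000001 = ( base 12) 541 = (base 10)769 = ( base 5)11034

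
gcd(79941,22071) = 3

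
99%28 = 15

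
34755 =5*6951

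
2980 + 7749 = 10729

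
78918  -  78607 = 311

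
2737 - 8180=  - 5443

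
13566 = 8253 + 5313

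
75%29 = 17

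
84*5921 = 497364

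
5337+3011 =8348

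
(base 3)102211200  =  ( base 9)12750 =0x21B7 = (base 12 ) 4bb3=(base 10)8631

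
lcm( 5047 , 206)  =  10094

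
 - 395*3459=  - 1366305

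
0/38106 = 0 = 0.00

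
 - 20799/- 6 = 3466+1/2 = 3466.50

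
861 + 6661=7522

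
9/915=3/305 = 0.01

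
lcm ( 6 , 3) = 6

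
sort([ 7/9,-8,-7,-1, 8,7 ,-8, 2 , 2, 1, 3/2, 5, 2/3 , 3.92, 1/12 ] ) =[  -  8, - 8,-7, - 1,1/12,2/3, 7/9, 1,3/2, 2, 2, 3.92, 5,7,8]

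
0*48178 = 0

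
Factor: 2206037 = 367^1*6011^1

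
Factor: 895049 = 895049^1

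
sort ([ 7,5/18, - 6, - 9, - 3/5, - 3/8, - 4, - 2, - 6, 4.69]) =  [ - 9, - 6, - 6,-4, - 2,-3/5, - 3/8,5/18,4.69,7]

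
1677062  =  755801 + 921261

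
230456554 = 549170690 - 318714136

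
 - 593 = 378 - 971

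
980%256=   212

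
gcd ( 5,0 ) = 5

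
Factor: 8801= 13^1  *677^1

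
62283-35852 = 26431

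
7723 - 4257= 3466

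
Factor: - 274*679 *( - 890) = 2^2  *5^1* 7^1*89^1*97^1*137^1= 165580940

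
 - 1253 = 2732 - 3985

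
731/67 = 731/67 = 10.91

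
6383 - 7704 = -1321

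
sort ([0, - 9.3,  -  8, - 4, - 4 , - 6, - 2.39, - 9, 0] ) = [ - 9.3, - 9, - 8, - 6, - 4, - 4, - 2.39, 0  ,  0]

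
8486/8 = 1060 + 3/4 = 1060.75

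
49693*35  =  1739255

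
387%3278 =387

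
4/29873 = 4/29873 =0.00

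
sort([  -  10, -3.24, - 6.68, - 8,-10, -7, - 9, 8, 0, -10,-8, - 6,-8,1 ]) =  [ - 10, - 10, - 10,-9, - 8, - 8, -8,-7,-6.68,  -  6, - 3.24, 0,  1, 8 ] 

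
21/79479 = 7/26493 = 0.00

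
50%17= 16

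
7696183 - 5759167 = 1937016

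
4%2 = 0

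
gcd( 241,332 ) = 1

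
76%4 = 0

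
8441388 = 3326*2538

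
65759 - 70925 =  - 5166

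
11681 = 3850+7831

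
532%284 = 248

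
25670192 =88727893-63057701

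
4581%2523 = 2058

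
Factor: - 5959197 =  - 3^3*17^1*12983^1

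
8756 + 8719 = 17475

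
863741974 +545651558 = 1409393532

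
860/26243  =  860/26243  =  0.03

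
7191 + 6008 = 13199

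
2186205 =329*6645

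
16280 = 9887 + 6393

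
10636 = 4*2659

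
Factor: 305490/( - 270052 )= -152745/135026 = - 2^( - 1)*3^1*5^1 * 17^1*181^ (- 1)*373^(  -  1)*599^1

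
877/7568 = 877/7568 = 0.12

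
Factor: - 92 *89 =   -  2^2*23^1*89^1 = - 8188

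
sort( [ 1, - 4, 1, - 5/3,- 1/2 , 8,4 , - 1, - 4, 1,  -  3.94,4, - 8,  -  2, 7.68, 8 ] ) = [ - 8, - 4, - 4, - 3.94, - 2, - 5/3, - 1, - 1/2,1,1, 1, 4 , 4,7.68, 8, 8 ] 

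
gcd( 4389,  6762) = 21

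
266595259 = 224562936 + 42032323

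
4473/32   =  4473/32 =139.78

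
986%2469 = 986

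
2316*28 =64848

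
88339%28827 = 1858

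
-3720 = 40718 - 44438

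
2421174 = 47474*51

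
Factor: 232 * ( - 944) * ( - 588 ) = 2^9 * 3^1* 7^2*29^1*59^1 = 128776704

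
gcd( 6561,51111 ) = 81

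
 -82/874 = -41/437 = - 0.09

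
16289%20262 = 16289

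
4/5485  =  4/5485 = 0.00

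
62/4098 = 31/2049= 0.02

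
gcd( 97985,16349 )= 1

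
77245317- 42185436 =35059881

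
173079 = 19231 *9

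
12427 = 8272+4155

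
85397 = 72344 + 13053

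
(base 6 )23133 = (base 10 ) 3297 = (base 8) 6341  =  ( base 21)7a0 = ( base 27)4e3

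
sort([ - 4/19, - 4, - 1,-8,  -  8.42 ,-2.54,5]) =[-8.42, - 8, - 4, - 2.54, - 1,-4/19,5 ] 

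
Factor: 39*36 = 1404 = 2^2*3^3*13^1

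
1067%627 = 440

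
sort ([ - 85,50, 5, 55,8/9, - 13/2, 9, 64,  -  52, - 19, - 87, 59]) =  [-87, - 85,  -  52, - 19,-13/2, 8/9, 5,9, 50,55, 59, 64 ]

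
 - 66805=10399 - 77204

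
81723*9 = 735507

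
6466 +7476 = 13942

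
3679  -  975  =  2704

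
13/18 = 13/18 = 0.72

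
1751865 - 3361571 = - 1609706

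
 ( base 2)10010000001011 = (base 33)8FK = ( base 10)9227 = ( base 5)243402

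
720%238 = 6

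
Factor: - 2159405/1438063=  - 5^1 * 11^(  -  1)* 239^(-1)*547^(  -  1)*431881^1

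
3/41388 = 1/13796= 0.00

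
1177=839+338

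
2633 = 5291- 2658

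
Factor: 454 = 2^1*227^1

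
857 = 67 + 790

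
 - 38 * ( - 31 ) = 1178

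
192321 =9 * 21369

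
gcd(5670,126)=126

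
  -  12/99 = - 4/33 = - 0.12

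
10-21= - 11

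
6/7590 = 1/1265 = 0.00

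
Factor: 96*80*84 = 2^11*3^2*5^1*7^1 = 645120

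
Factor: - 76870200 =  - 2^3 * 3^1*5^2*11^1 * 19^1*613^1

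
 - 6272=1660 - 7932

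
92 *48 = 4416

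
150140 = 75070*2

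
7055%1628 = 543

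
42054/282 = 7009/47 = 149.13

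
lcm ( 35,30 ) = 210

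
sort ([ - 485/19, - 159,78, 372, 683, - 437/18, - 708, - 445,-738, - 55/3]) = [-738 , - 708, - 445, - 159,-485/19, - 437/18, - 55/3, 78,  372,683] 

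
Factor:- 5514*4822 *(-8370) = 222545811960 = 2^3 * 3^4*  5^1*31^1* 919^1*2411^1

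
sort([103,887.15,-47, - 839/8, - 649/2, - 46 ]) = [ - 649/2, - 839/8 ,-47, - 46,103, 887.15 ] 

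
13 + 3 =16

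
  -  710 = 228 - 938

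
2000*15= 30000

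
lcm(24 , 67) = 1608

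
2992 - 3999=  - 1007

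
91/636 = 91/636 = 0.14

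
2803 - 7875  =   - 5072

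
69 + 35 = 104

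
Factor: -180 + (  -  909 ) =- 1089= -3^2*11^2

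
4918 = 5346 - 428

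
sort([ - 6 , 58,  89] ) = [ - 6, 58,  89] 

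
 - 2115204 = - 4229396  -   - 2114192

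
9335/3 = 3111 + 2/3= 3111.67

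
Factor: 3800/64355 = 2^3*5^1*19^1*61^( - 1)*211^(-1 )  =  760/12871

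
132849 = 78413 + 54436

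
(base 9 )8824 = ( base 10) 6502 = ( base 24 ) B6M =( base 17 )1588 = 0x1966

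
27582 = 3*9194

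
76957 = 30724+46233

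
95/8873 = 5/467 = 0.01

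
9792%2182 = 1064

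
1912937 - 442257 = 1470680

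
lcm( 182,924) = 12012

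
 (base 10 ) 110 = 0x6e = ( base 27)42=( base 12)92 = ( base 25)4A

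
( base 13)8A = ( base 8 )162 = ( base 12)96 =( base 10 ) 114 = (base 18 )66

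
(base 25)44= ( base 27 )3N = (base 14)76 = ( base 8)150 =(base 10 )104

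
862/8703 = 862/8703 = 0.10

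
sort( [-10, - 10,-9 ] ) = [ - 10, - 10, - 9] 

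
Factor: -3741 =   -  3^1*29^1*43^1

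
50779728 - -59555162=110334890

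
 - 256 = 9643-9899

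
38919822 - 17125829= 21793993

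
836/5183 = 836/5183 = 0.16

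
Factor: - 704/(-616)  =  8/7 =2^3 *7^ (-1)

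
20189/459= 20189/459 = 43.98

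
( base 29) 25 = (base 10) 63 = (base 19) 36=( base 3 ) 2100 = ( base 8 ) 77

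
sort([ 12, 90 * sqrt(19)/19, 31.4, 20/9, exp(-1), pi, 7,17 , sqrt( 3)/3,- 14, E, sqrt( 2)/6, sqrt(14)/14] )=[  -  14, sqrt(2)/6,sqrt( 14 )/14, exp(-1),  sqrt( 3)/3,20/9, E,pi, 7, 12, 17, 90* sqrt(19) /19, 31.4]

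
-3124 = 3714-6838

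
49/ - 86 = -49/86 = - 0.57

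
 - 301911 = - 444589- - 142678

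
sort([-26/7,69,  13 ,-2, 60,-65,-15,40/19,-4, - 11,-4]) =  [ - 65, - 15, - 11, - 4,-4, - 26/7,-2,40/19, 13,60, 69]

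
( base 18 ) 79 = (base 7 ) 252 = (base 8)207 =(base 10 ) 135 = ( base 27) 50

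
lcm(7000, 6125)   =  49000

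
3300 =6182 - 2882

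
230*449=103270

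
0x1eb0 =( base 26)bg4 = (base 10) 7856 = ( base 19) 12E9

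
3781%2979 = 802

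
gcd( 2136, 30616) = 712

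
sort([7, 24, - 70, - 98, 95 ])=[ - 98, - 70,7, 24, 95]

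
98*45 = 4410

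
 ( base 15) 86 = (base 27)4I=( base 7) 240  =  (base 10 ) 126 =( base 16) 7E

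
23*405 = 9315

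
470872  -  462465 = 8407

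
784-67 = 717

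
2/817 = 2/817=0.00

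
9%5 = 4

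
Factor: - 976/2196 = - 4/9 = - 2^2  *3^ ( - 2)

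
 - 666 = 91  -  757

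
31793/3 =31793/3 = 10597.67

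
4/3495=4/3495 = 0.00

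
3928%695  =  453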